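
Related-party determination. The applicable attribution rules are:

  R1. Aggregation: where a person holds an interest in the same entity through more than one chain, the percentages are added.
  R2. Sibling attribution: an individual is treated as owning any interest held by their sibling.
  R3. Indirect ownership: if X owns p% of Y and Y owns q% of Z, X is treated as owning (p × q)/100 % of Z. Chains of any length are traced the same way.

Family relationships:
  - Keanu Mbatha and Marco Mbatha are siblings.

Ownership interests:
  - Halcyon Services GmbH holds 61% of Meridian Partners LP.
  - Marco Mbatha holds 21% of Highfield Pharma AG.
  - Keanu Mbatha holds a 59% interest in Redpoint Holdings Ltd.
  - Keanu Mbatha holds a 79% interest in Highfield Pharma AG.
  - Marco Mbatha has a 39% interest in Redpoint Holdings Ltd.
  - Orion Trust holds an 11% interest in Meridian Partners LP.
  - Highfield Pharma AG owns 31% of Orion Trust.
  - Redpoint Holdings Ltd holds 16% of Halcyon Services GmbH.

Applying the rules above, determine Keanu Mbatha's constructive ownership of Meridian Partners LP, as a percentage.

12.9748%

By sibling attribution (R2), Keanu Mbatha is treated as also owning Marco Mbatha's interest in Redpoint Holdings Ltd, giving 59% + 39% = 98%.
By sibling attribution (R2), Keanu Mbatha is treated as also owning Marco Mbatha's interest in Highfield Pharma AG, giving 79% + 21% = 100%.
Chain via Redpoint Holdings Ltd → Halcyon Services GmbH (R3): 98% × 16% × 61% = 9.5648% of Meridian Partners LP.
Chain via Highfield Pharma AG → Orion Trust (R3): 100% × 31% × 11% = 3.41% of Meridian Partners LP.
Aggregating (R1): 9.5648% + 3.41% = 12.9748%.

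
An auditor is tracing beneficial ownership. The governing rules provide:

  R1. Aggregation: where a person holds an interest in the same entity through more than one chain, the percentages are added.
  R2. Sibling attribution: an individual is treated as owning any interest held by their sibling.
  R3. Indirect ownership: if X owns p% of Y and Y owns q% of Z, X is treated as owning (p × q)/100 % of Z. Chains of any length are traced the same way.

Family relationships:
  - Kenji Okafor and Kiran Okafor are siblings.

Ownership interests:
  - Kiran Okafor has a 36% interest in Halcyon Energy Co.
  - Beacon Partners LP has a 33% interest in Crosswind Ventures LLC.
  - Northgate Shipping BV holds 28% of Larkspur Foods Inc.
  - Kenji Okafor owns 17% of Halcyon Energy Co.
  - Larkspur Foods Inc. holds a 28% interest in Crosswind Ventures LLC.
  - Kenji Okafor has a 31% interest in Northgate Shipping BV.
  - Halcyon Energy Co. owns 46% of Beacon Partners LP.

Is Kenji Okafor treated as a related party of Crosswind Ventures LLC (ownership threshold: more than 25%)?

By sibling attribution (R2), Kenji Okafor is treated as also owning Kiran Okafor's interest in Halcyon Energy Co, giving 17% + 36% = 53%.
Chain via Halcyon Energy Co. → Beacon Partners LP (R3): 53% × 46% × 33% = 8.0454% of Crosswind Ventures LLC.
Chain via Northgate Shipping BV → Larkspur Foods Inc. (R3): 31% × 28% × 28% = 2.4304% of Crosswind Ventures LLC.
Aggregating (R1): 8.0454% + 2.4304% = 10.4758%.
10.4758% does not exceed the 25% threshold, so Kenji is not a related party to Crosswind Ventures LLC.

No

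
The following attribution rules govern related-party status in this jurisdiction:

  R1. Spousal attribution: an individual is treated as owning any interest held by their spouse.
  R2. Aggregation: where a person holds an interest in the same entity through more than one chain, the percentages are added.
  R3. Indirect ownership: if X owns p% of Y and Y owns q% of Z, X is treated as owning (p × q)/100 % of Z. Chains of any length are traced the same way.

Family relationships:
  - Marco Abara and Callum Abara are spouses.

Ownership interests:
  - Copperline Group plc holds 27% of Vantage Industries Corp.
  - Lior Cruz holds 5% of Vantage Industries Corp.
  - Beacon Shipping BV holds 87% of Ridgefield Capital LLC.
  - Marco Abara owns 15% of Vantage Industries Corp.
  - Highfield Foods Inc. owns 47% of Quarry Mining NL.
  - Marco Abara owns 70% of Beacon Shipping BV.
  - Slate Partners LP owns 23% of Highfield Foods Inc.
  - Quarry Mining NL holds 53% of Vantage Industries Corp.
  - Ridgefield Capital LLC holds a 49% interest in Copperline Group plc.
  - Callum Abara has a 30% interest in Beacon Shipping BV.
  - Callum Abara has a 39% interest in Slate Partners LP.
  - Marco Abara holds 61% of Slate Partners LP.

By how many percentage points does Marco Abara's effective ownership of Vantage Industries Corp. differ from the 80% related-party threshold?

47.7606

By spousal attribution (R1), Marco Abara is treated as also owning Callum Abara's interest in Beacon Shipping BV, giving 70% + 30% = 100%.
By spousal attribution (R1), Marco Abara is treated as also owning Callum Abara's interest in Slate Partners LP, giving 61% + 39% = 100%.
Chain via Beacon Shipping BV → Ridgefield Capital LLC → Copperline Group plc (R3): 100% × 87% × 49% × 27% = 11.5101% of Vantage Industries Corp.
Chain via Slate Partners LP → Highfield Foods Inc. → Quarry Mining NL (R3): 100% × 23% × 47% × 53% = 5.7293% of Vantage Industries Corp.
Direct interest in Vantage Industries Corp: 15%.
Aggregating (R2): 11.5101% + 5.7293% + 15% = 32.2394%.
32.2394% falls short of the 80% threshold by 47.7606 percentage points.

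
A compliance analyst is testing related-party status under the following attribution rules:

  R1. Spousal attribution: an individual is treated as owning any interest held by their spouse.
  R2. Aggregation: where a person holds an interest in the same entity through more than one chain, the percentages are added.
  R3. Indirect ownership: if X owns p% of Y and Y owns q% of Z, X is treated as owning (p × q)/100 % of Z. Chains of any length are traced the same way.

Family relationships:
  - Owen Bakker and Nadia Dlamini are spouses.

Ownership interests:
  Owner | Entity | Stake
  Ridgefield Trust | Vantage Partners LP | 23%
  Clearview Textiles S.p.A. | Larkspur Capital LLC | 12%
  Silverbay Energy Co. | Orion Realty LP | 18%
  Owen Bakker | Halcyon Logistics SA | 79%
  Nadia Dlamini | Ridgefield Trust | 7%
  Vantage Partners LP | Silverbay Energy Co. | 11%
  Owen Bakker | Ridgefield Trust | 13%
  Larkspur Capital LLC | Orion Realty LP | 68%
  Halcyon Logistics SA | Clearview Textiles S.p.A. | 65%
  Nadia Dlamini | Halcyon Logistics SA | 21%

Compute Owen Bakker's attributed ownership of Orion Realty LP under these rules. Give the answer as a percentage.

5.39508%

By spousal attribution (R1), Owen Bakker is treated as also owning Nadia Dlamini's interest in Ridgefield Trust, giving 13% + 7% = 20%.
By spousal attribution (R1), Owen Bakker is treated as also owning Nadia Dlamini's interest in Halcyon Logistics SA, giving 79% + 21% = 100%.
Chain via Ridgefield Trust → Vantage Partners LP → Silverbay Energy Co. (R3): 20% × 23% × 11% × 18% = 0.09108% of Orion Realty LP.
Chain via Halcyon Logistics SA → Clearview Textiles S.p.A. → Larkspur Capital LLC (R3): 100% × 65% × 12% × 68% = 5.304% of Orion Realty LP.
Aggregating (R2): 0.09108% + 5.304% = 5.39508%.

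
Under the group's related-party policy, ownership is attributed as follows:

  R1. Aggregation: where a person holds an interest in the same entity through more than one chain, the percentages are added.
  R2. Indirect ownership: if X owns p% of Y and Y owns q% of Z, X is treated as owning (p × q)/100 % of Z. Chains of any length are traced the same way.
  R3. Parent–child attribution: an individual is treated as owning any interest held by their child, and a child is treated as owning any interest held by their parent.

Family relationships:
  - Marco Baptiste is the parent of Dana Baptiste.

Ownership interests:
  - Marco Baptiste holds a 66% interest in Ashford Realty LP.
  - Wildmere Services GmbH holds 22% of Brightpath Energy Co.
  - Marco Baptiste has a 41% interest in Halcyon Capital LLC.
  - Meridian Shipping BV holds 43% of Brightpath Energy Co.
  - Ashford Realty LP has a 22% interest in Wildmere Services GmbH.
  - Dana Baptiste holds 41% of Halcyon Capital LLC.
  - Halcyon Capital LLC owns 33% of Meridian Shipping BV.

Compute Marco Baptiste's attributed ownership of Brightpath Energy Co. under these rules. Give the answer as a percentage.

By parent–child attribution (R3), Marco Baptiste is treated as also owning Dana Baptiste's interest in Halcyon Capital LLC, giving 41% + 41% = 82%.
Chain via Ashford Realty LP → Wildmere Services GmbH (R2): 66% × 22% × 22% = 3.1944% of Brightpath Energy Co.
Chain via Halcyon Capital LLC → Meridian Shipping BV (R2): 82% × 33% × 43% = 11.6358% of Brightpath Energy Co.
Aggregating (R1): 3.1944% + 11.6358% = 14.8302%.

14.8302%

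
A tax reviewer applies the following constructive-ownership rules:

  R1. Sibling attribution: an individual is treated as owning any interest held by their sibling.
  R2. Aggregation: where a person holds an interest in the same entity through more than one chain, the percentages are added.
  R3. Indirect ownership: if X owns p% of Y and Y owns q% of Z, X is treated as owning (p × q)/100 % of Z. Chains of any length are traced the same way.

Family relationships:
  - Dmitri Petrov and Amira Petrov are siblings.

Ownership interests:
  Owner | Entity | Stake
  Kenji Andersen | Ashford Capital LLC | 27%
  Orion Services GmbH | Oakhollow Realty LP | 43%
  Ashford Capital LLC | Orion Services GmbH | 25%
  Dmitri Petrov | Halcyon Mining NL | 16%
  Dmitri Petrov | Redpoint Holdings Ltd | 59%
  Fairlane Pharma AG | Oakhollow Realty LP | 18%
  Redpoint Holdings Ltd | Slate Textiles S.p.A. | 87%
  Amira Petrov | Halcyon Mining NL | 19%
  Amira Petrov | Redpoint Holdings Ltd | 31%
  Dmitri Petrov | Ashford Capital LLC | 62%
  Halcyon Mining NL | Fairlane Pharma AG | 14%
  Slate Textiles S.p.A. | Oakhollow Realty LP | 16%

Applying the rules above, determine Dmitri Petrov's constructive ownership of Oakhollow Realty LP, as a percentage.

By sibling attribution (R1), Dmitri Petrov is treated as also owning Amira Petrov's interest in Redpoint Holdings Ltd, giving 59% + 31% = 90%.
By sibling attribution (R1), Dmitri Petrov is treated as also owning Amira Petrov's interest in Halcyon Mining NL, giving 16% + 19% = 35%.
Chain via Redpoint Holdings Ltd → Slate Textiles S.p.A. (R3): 90% × 87% × 16% = 12.528% of Oakhollow Realty LP.
Chain via Halcyon Mining NL → Fairlane Pharma AG (R3): 35% × 14% × 18% = 0.882% of Oakhollow Realty LP.
Chain via Ashford Capital LLC → Orion Services GmbH (R3): 62% × 25% × 43% = 6.665% of Oakhollow Realty LP.
Aggregating (R2): 12.528% + 0.882% + 6.665% = 20.075%.

20.075%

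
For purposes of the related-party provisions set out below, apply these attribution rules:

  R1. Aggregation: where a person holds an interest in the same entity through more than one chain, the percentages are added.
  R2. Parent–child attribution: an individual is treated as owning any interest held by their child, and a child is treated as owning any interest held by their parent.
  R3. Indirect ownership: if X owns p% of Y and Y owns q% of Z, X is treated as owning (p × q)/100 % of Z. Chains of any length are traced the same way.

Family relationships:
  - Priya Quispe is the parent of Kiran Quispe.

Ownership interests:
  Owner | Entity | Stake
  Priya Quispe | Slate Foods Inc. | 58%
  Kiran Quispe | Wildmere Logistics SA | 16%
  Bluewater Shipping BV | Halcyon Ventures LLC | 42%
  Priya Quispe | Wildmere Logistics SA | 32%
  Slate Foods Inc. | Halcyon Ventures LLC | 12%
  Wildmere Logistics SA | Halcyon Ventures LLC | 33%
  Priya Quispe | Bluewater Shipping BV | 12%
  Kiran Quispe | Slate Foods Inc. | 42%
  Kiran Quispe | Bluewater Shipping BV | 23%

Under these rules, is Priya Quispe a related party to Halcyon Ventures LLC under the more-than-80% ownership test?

By parent–child attribution (R2), Priya Quispe is treated as also owning Kiran Quispe's interest in Slate Foods Inc, giving 58% + 42% = 100%.
By parent–child attribution (R2), Priya Quispe is treated as also owning Kiran Quispe's interest in Wildmere Logistics SA, giving 32% + 16% = 48%.
By parent–child attribution (R2), Priya Quispe is treated as also owning Kiran Quispe's interest in Bluewater Shipping BV, giving 12% + 23% = 35%.
Chain via Slate Foods Inc. (R3): 100% × 12% = 12% of Halcyon Ventures LLC.
Chain via Wildmere Logistics SA (R3): 48% × 33% = 15.84% of Halcyon Ventures LLC.
Chain via Bluewater Shipping BV (R3): 35% × 42% = 14.7% of Halcyon Ventures LLC.
Aggregating (R1): 12% + 15.84% + 14.7% = 42.54%.
42.54% does not exceed the 80% threshold, so Priya is not a related party to Halcyon Ventures LLC.

No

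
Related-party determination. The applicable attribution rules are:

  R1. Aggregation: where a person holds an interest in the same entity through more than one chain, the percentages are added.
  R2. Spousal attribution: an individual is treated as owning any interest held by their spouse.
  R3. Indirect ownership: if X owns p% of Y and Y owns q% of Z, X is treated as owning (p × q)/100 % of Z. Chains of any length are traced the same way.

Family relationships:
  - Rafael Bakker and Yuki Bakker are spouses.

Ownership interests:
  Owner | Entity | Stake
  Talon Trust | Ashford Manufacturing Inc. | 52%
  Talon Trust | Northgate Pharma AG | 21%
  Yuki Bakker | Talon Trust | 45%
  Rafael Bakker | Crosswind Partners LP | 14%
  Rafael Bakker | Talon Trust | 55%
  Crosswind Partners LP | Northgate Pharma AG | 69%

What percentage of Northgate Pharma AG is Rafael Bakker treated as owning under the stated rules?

By spousal attribution (R2), Rafael Bakker is treated as also owning Yuki Bakker's interest in Talon Trust, giving 55% + 45% = 100%.
Chain via Crosswind Partners LP (R3): 14% × 69% = 9.66% of Northgate Pharma AG.
Chain via Talon Trust (R3): 100% × 21% = 21% of Northgate Pharma AG.
Aggregating (R1): 9.66% + 21% = 30.66%.

30.66%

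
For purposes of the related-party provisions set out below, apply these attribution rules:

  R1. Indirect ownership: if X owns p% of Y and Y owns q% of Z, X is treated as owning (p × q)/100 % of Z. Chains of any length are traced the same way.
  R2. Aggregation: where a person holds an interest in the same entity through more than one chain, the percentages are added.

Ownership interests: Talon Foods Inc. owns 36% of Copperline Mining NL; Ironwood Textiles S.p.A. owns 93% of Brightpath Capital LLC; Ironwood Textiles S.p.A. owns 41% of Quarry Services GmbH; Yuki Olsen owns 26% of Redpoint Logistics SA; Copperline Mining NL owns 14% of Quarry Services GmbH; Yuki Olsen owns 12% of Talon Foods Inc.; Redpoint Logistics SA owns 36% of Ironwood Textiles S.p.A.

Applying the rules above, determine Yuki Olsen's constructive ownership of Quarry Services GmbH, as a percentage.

Chain via Redpoint Logistics SA → Ironwood Textiles S.p.A. (R1): 26% × 36% × 41% = 3.8376% of Quarry Services GmbH.
Chain via Talon Foods Inc. → Copperline Mining NL (R1): 12% × 36% × 14% = 0.6048% of Quarry Services GmbH.
Aggregating (R2): 3.8376% + 0.6048% = 4.4424%.

4.4424%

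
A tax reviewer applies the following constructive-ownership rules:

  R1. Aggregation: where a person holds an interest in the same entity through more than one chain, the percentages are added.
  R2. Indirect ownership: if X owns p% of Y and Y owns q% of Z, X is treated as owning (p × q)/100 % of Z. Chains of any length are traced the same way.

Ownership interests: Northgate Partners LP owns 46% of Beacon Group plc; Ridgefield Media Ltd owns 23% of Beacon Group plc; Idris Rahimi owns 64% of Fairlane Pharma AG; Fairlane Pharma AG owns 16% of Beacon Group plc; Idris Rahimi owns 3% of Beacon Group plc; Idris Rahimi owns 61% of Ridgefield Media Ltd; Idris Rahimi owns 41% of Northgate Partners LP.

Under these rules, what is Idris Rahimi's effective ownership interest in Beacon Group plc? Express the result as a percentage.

Chain via Fairlane Pharma AG (R2): 64% × 16% = 10.24% of Beacon Group plc.
Chain via Northgate Partners LP (R2): 41% × 46% = 18.86% of Beacon Group plc.
Chain via Ridgefield Media Ltd (R2): 61% × 23% = 14.03% of Beacon Group plc.
Direct interest in Beacon Group plc: 3%.
Aggregating (R1): 10.24% + 18.86% + 14.03% + 3% = 46.13%.

46.13%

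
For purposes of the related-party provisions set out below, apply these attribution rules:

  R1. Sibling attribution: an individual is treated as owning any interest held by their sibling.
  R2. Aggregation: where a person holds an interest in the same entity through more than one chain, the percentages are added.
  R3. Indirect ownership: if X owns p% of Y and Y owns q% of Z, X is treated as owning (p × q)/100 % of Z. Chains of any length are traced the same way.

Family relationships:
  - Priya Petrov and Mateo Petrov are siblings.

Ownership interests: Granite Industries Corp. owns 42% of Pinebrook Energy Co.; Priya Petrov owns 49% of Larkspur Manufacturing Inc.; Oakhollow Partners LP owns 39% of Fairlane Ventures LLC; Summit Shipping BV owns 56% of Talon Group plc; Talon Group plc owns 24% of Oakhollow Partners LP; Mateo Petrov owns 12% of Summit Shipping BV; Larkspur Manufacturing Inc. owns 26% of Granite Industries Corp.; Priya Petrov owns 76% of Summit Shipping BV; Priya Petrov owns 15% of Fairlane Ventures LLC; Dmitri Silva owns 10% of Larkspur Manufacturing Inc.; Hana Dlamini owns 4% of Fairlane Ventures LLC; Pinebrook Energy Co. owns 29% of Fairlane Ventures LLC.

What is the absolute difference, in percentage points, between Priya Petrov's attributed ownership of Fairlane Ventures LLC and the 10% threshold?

11.16434

By sibling attribution (R1), Priya Petrov is treated as also owning Mateo Petrov's interest in Summit Shipping BV, giving 76% + 12% = 88%.
Chain via Larkspur Manufacturing Inc. → Granite Industries Corp. → Pinebrook Energy Co. (R3): 49% × 26% × 42% × 29% = 1.551732% of Fairlane Ventures LLC.
Chain via Summit Shipping BV → Talon Group plc → Oakhollow Partners LP (R3): 88% × 56% × 24% × 39% = 4.612608% of Fairlane Ventures LLC.
Direct interest in Fairlane Ventures LLC: 15%.
Aggregating (R2): 1.551732% + 4.612608% + 15% = 21.16434%.
21.16434% exceeds the 10% threshold by 11.16434 percentage points.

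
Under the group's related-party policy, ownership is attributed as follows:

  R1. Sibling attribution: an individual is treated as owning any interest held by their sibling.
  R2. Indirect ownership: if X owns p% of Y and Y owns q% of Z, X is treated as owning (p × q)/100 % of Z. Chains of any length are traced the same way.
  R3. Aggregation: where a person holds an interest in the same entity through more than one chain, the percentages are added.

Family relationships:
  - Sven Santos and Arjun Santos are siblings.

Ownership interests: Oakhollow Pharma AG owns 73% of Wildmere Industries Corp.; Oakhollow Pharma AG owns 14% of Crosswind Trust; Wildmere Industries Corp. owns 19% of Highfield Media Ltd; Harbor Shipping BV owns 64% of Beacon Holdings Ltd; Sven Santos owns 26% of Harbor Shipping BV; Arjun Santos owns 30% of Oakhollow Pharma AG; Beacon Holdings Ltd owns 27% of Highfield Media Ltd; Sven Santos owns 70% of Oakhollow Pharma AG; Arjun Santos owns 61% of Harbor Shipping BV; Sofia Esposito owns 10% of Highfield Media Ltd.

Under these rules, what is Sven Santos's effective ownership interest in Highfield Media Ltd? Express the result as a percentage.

28.9036%

By sibling attribution (R1), Sven Santos is treated as also owning Arjun Santos's interest in Oakhollow Pharma AG, giving 70% + 30% = 100%.
By sibling attribution (R1), Sven Santos is treated as also owning Arjun Santos's interest in Harbor Shipping BV, giving 26% + 61% = 87%.
Chain via Oakhollow Pharma AG → Wildmere Industries Corp. (R2): 100% × 73% × 19% = 13.87% of Highfield Media Ltd.
Chain via Harbor Shipping BV → Beacon Holdings Ltd (R2): 87% × 64% × 27% = 15.0336% of Highfield Media Ltd.
Aggregating (R3): 13.87% + 15.0336% = 28.9036%.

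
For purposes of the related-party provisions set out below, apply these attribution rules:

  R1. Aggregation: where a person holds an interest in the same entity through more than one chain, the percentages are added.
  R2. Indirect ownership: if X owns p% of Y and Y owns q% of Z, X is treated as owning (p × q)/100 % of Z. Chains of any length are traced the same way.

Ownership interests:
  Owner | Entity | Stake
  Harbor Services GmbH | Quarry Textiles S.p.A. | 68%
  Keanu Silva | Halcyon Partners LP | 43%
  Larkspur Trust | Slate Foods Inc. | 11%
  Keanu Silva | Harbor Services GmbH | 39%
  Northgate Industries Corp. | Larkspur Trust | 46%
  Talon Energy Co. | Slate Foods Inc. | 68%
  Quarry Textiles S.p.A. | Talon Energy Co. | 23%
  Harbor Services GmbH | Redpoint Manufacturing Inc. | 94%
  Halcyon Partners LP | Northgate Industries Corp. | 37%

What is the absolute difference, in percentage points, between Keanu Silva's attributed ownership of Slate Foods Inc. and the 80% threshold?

75.047226

Chain via Halcyon Partners LP → Northgate Industries Corp. → Larkspur Trust (R2): 43% × 37% × 46% × 11% = 0.805046% of Slate Foods Inc.
Chain via Harbor Services GmbH → Quarry Textiles S.p.A. → Talon Energy Co. (R2): 39% × 68% × 23% × 68% = 4.147728% of Slate Foods Inc.
Aggregating (R1): 0.805046% + 4.147728% = 4.952774%.
4.952774% falls short of the 80% threshold by 75.047226 percentage points.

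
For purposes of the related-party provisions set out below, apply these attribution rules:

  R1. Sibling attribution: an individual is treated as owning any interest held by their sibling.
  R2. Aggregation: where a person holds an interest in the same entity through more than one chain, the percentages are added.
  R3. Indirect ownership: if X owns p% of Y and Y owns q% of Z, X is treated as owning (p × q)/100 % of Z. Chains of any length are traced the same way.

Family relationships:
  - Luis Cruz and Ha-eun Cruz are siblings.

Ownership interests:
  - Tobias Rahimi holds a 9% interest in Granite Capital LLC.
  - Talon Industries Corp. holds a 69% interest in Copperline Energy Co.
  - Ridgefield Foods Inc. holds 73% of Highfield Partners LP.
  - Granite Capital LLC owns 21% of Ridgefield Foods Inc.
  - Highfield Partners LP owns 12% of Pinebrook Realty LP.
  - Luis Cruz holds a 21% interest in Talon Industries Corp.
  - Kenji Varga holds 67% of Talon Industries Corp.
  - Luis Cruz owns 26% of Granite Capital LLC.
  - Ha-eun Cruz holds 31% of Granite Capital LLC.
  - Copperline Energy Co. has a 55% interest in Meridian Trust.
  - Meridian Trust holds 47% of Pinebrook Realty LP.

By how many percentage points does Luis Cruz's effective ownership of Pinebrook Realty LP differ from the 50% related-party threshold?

45.205763

By sibling attribution (R1), Luis Cruz is treated as also owning Ha-eun Cruz's interest in Granite Capital LLC, giving 26% + 31% = 57%.
Chain via Granite Capital LLC → Ridgefield Foods Inc. → Highfield Partners LP (R3): 57% × 21% × 73% × 12% = 1.048572% of Pinebrook Realty LP.
Chain via Talon Industries Corp. → Copperline Energy Co. → Meridian Trust (R3): 21% × 69% × 55% × 47% = 3.745665% of Pinebrook Realty LP.
Aggregating (R2): 1.048572% + 3.745665% = 4.794237%.
4.794237% falls short of the 50% threshold by 45.205763 percentage points.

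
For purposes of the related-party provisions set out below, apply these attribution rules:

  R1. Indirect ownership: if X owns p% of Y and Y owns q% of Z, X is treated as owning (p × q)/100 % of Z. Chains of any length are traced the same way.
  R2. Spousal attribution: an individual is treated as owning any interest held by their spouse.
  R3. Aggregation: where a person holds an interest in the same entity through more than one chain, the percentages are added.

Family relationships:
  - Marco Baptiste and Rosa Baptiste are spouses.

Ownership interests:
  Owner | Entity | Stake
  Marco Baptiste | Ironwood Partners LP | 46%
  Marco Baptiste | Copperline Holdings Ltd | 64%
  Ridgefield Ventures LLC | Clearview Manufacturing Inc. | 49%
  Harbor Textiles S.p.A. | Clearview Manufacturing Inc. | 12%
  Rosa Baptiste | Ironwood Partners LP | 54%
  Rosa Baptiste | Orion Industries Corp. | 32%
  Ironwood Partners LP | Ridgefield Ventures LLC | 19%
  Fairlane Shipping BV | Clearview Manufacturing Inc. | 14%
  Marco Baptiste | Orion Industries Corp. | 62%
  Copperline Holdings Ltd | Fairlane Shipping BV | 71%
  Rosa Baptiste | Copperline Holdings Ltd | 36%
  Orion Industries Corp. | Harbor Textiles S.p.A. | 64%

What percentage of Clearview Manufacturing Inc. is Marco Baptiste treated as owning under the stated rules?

26.4692%

By spousal attribution (R2), Marco Baptiste is treated as also owning Rosa Baptiste's interest in Orion Industries Corp, giving 62% + 32% = 94%.
By spousal attribution (R2), Marco Baptiste is treated as also owning Rosa Baptiste's interest in Copperline Holdings Ltd, giving 64% + 36% = 100%.
By spousal attribution (R2), Marco Baptiste is treated as also owning Rosa Baptiste's interest in Ironwood Partners LP, giving 46% + 54% = 100%.
Chain via Orion Industries Corp. → Harbor Textiles S.p.A. (R1): 94% × 64% × 12% = 7.2192% of Clearview Manufacturing Inc.
Chain via Copperline Holdings Ltd → Fairlane Shipping BV (R1): 100% × 71% × 14% = 9.94% of Clearview Manufacturing Inc.
Chain via Ironwood Partners LP → Ridgefield Ventures LLC (R1): 100% × 19% × 49% = 9.31% of Clearview Manufacturing Inc.
Aggregating (R3): 7.2192% + 9.94% + 9.31% = 26.4692%.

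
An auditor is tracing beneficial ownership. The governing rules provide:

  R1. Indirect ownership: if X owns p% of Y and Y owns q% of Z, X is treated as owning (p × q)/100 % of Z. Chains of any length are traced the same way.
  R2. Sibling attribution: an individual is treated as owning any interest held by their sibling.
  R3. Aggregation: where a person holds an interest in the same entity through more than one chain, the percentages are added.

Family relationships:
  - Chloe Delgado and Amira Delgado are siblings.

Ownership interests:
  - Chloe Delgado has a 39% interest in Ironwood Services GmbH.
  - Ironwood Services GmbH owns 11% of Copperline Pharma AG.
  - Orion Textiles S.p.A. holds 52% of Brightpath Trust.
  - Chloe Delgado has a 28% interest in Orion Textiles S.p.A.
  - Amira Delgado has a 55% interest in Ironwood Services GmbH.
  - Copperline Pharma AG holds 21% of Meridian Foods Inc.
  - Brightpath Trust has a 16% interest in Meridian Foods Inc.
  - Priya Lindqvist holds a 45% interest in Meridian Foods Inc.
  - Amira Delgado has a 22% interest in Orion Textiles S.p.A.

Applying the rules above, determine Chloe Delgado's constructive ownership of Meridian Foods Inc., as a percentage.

By sibling attribution (R2), Chloe Delgado is treated as also owning Amira Delgado's interest in Ironwood Services GmbH, giving 39% + 55% = 94%.
By sibling attribution (R2), Chloe Delgado is treated as also owning Amira Delgado's interest in Orion Textiles S.p.A, giving 28% + 22% = 50%.
Chain via Ironwood Services GmbH → Copperline Pharma AG (R1): 94% × 11% × 21% = 2.1714% of Meridian Foods Inc.
Chain via Orion Textiles S.p.A. → Brightpath Trust (R1): 50% × 52% × 16% = 4.16% of Meridian Foods Inc.
Aggregating (R3): 2.1714% + 4.16% = 6.3314%.

6.3314%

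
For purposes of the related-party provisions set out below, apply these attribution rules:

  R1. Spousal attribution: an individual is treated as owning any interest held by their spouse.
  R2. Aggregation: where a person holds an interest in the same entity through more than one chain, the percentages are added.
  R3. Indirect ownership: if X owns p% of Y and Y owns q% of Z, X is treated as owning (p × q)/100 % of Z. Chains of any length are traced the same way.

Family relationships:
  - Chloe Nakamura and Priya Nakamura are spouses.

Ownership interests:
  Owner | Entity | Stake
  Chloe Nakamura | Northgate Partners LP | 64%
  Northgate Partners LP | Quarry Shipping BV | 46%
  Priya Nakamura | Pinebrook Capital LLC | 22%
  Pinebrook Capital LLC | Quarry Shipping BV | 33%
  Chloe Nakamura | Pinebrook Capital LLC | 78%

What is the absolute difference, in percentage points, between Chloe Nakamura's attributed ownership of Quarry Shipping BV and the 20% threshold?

By spousal attribution (R1), Chloe Nakamura is treated as also owning Priya Nakamura's interest in Pinebrook Capital LLC, giving 78% + 22% = 100%.
Chain via Pinebrook Capital LLC (R3): 100% × 33% = 33% of Quarry Shipping BV.
Chain via Northgate Partners LP (R3): 64% × 46% = 29.44% of Quarry Shipping BV.
Aggregating (R2): 33% + 29.44% = 62.44%.
62.44% exceeds the 20% threshold by 42.44 percentage points.

42.44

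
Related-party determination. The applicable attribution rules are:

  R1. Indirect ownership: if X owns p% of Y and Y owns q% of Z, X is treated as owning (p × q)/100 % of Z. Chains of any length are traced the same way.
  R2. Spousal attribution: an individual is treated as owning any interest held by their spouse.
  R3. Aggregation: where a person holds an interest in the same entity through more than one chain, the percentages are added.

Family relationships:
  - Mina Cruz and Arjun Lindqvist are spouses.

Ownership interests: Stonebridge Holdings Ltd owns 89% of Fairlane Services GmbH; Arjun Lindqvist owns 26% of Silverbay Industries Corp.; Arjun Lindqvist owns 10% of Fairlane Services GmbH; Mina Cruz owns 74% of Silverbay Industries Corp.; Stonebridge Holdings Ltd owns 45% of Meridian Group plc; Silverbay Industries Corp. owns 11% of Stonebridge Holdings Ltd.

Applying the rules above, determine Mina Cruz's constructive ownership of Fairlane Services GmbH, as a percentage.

By spousal attribution (R2), Mina Cruz is treated as also owning Arjun Lindqvist's interest in Silverbay Industries Corp, giving 74% + 26% = 100%.
By spousal attribution (R2), Mina Cruz is treated as owning Arjun Lindqvist's 10% interest in Fairlane Services GmbH.
Chain via Silverbay Industries Corp. → Stonebridge Holdings Ltd (R1): 100% × 11% × 89% = 9.79% of Fairlane Services GmbH.
Direct interest in Fairlane Services GmbH: 10%.
Aggregating (R3): 9.79% + 10% = 19.79%.

19.79%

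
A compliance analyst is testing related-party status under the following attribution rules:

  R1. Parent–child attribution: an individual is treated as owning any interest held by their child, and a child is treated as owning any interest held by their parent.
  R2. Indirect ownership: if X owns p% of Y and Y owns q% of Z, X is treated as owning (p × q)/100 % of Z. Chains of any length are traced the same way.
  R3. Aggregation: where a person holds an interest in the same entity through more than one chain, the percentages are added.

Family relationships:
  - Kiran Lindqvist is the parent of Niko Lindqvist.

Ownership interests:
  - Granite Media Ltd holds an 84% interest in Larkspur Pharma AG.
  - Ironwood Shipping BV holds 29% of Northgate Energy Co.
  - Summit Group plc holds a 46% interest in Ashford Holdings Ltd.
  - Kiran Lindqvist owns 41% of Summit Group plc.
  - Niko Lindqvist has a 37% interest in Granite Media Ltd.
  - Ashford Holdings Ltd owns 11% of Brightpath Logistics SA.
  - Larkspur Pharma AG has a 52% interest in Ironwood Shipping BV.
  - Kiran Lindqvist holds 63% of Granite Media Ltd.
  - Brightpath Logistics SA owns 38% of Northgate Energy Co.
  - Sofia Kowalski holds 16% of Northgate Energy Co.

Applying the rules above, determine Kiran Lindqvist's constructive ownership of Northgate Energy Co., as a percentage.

By parent–child attribution (R1), Kiran Lindqvist is treated as also owning Niko Lindqvist's interest in Granite Media Ltd, giving 63% + 37% = 100%.
Chain via Summit Group plc → Ashford Holdings Ltd → Brightpath Logistics SA (R2): 41% × 46% × 11% × 38% = 0.788348% of Northgate Energy Co.
Chain via Granite Media Ltd → Larkspur Pharma AG → Ironwood Shipping BV (R2): 100% × 84% × 52% × 29% = 12.6672% of Northgate Energy Co.
Aggregating (R3): 0.788348% + 12.6672% = 13.455548%.

13.455548%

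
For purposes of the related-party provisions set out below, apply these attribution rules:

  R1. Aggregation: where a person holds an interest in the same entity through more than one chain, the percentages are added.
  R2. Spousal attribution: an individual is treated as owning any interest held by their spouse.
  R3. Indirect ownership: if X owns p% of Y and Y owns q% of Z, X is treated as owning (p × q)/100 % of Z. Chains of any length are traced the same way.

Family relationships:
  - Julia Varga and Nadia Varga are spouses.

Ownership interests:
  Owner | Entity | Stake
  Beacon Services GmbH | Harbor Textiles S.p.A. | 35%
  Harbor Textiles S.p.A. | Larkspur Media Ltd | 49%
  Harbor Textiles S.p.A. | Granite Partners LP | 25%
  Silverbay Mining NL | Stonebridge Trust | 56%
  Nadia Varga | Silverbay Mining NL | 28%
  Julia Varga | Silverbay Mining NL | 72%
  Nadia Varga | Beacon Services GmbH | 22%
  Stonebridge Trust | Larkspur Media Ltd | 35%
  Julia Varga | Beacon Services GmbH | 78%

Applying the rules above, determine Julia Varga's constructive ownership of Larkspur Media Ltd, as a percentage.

By spousal attribution (R2), Julia Varga is treated as also owning Nadia Varga's interest in Beacon Services GmbH, giving 78% + 22% = 100%.
By spousal attribution (R2), Julia Varga is treated as also owning Nadia Varga's interest in Silverbay Mining NL, giving 72% + 28% = 100%.
Chain via Beacon Services GmbH → Harbor Textiles S.p.A. (R3): 100% × 35% × 49% = 17.15% of Larkspur Media Ltd.
Chain via Silverbay Mining NL → Stonebridge Trust (R3): 100% × 56% × 35% = 19.6% of Larkspur Media Ltd.
Aggregating (R1): 17.15% + 19.6% = 36.75%.

36.75%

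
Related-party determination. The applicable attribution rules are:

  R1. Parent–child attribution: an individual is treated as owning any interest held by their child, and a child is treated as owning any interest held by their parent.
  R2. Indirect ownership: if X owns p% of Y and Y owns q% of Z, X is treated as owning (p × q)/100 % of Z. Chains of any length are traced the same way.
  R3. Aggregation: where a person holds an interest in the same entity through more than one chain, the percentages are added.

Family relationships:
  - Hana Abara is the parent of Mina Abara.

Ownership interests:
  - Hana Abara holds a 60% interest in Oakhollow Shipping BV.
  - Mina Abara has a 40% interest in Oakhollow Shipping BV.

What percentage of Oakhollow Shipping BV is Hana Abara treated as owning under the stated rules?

100%

By parent–child attribution (R1), Hana Abara is treated as also owning Mina Abara's interest in Oakhollow Shipping BV, giving 60% + 40% = 100%.
Direct interest in Oakhollow Shipping BV: 100%.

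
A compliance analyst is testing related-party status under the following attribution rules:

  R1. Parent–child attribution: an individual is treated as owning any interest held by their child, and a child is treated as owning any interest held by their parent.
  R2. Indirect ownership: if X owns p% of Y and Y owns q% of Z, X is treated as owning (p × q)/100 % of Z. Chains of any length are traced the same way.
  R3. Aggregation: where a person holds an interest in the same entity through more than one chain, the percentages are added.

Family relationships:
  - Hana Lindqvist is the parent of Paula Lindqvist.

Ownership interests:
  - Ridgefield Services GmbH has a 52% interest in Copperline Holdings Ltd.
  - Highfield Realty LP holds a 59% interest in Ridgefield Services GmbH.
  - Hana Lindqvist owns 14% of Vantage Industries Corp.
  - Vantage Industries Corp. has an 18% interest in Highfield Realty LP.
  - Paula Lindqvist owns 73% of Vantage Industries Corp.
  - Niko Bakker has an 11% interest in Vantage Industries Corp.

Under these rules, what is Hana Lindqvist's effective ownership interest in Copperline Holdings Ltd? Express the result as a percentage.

4.804488%

By parent–child attribution (R1), Hana Lindqvist is treated as also owning Paula Lindqvist's interest in Vantage Industries Corp, giving 14% + 73% = 87%.
Chain via Vantage Industries Corp. → Highfield Realty LP → Ridgefield Services GmbH (R2): 87% × 18% × 59% × 52% = 4.804488% of Copperline Holdings Ltd.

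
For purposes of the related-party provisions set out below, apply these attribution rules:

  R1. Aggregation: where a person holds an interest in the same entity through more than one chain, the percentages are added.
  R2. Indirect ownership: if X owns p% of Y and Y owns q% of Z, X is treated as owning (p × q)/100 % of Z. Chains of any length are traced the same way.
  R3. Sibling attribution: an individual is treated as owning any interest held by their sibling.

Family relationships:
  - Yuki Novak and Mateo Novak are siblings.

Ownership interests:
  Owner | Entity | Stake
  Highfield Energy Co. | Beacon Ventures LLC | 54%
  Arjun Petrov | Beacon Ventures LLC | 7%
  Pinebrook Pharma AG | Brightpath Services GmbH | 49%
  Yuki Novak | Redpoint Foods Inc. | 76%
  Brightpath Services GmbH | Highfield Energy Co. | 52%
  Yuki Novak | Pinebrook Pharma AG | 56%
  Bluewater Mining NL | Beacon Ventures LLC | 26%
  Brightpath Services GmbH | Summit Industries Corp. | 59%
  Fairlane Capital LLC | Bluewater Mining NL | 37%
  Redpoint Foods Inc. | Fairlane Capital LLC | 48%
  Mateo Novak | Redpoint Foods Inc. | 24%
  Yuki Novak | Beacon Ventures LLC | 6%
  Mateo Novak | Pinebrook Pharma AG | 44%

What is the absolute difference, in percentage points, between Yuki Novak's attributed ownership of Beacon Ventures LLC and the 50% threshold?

25.6232

By sibling attribution (R3), Yuki Novak is treated as also owning Mateo Novak's interest in Redpoint Foods Inc, giving 76% + 24% = 100%.
By sibling attribution (R3), Yuki Novak is treated as also owning Mateo Novak's interest in Pinebrook Pharma AG, giving 56% + 44% = 100%.
Chain via Redpoint Foods Inc. → Fairlane Capital LLC → Bluewater Mining NL (R2): 100% × 48% × 37% × 26% = 4.6176% of Beacon Ventures LLC.
Chain via Pinebrook Pharma AG → Brightpath Services GmbH → Highfield Energy Co. (R2): 100% × 49% × 52% × 54% = 13.7592% of Beacon Ventures LLC.
Direct interest in Beacon Ventures LLC: 6%.
Aggregating (R1): 4.6176% + 13.7592% + 6% = 24.3768%.
24.3768% falls short of the 50% threshold by 25.6232 percentage points.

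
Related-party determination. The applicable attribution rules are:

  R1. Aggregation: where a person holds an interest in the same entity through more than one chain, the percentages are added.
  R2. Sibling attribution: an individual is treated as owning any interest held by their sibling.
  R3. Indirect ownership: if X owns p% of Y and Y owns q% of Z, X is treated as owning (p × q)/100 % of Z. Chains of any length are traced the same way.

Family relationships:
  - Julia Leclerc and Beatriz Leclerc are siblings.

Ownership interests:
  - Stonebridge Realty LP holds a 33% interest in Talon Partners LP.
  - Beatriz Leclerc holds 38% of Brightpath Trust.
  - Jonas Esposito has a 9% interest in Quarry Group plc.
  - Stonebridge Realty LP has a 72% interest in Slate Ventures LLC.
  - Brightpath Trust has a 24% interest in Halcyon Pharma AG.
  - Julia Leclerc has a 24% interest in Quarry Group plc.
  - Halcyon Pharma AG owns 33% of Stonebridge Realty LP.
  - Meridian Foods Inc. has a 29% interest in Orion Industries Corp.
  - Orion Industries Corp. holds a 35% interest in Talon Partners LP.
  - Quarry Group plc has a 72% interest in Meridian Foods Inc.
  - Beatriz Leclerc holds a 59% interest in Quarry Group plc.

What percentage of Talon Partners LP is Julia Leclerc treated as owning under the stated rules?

By sibling attribution (R2), Julia Leclerc is treated as also owning Beatriz Leclerc's interest in Quarry Group plc, giving 24% + 59% = 83%.
By sibling attribution (R2), Julia Leclerc is treated as owning Beatriz Leclerc's 38% interest in Brightpath Trust.
Chain via Quarry Group plc → Meridian Foods Inc. → Orion Industries Corp. (R3): 83% × 72% × 29% × 35% = 6.06564% of Talon Partners LP.
Chain via Brightpath Trust → Halcyon Pharma AG → Stonebridge Realty LP (R3): 38% × 24% × 33% × 33% = 0.993168% of Talon Partners LP.
Aggregating (R1): 6.06564% + 0.993168% = 7.058808%.

7.058808%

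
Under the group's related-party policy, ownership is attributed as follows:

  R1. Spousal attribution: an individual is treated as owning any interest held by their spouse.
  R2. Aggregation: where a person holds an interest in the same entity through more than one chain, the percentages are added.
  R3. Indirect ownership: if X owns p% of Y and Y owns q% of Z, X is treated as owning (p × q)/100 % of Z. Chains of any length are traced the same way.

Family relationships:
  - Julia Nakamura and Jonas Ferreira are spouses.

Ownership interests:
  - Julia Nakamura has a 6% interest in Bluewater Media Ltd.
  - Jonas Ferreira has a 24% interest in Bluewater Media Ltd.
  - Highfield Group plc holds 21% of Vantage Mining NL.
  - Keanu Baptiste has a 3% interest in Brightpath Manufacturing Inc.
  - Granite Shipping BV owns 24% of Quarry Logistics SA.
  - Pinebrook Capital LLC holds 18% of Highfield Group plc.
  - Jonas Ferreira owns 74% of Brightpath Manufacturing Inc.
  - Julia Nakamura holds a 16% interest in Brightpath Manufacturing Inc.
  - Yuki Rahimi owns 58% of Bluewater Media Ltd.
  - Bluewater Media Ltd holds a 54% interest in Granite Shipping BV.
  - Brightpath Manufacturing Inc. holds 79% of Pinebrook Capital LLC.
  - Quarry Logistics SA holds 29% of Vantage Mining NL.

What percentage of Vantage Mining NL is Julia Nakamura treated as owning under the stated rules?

By spousal attribution (R1), Julia Nakamura is treated as also owning Jonas Ferreira's interest in Bluewater Media Ltd, giving 6% + 24% = 30%.
By spousal attribution (R1), Julia Nakamura is treated as also owning Jonas Ferreira's interest in Brightpath Manufacturing Inc, giving 16% + 74% = 90%.
Chain via Bluewater Media Ltd → Granite Shipping BV → Quarry Logistics SA (R3): 30% × 54% × 24% × 29% = 1.12752% of Vantage Mining NL.
Chain via Brightpath Manufacturing Inc. → Pinebrook Capital LLC → Highfield Group plc (R3): 90% × 79% × 18% × 21% = 2.68758% of Vantage Mining NL.
Aggregating (R2): 1.12752% + 2.68758% = 3.8151%.

3.8151%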